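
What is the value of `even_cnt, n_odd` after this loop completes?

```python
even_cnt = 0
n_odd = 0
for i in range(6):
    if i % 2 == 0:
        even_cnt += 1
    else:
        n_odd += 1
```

Count evens and odds in range(6)
`even_cnt, n_odd` takes the values: (0, 0) → (1, 0) → (1, 1) → (2, 1) → (2, 2) → (3, 2) → (3, 3)

Answer: 3, 3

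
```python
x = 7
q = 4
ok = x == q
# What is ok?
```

Trace:
`x = 7` → x = 7
`q = 4` → q = 4
`ok = x == q` → ok = False
So ok = False

Answer: False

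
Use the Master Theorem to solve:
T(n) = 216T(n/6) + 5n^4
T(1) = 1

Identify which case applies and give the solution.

a=216, b=6, f(n)=5n^4. log_6(216) = 3. Since c=4 > 3 and the regularity condition holds (216(n/6)^4 = (216/6^4)n^4 with 216/6^4 < 1), Case 3 applies: T(n) = Θ(f(n)) = O(n^4).

Answer: O(n^4) - Case 3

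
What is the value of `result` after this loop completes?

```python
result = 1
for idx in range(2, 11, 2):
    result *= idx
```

Product of even numbers 2 to 10
`result` takes the values: 1 → 2 → 8 → 48 → 384 → 3840

Answer: 3840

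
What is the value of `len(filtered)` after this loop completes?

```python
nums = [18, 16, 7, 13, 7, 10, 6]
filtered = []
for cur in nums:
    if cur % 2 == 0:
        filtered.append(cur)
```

Count even numbers in [18, 16, 7, 13, 7, 10, 6]
`filtered` takes the values: [] → [18] → [18, 16] → [18, 16, 10] → [18, 16, 10, 6]
So `len(filtered)` = 4

Answer: 4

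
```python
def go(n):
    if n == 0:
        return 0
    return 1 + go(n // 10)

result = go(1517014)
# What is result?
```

Count of digits of 1517014: 7

Answer: 7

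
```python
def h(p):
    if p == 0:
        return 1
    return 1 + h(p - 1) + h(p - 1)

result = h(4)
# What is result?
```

h(p) = 1 + 2·h(p-1), h(0)=1. Closed form: (1+1)·2^4 - 1 = 31.

Answer: 31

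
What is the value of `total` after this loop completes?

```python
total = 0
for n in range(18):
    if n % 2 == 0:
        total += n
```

Sum of even numbers 0 to 17
`total` takes the values: 0 → 2 → 6 → 12 → 20 → 30 → 42 → 56 → 72

Answer: 72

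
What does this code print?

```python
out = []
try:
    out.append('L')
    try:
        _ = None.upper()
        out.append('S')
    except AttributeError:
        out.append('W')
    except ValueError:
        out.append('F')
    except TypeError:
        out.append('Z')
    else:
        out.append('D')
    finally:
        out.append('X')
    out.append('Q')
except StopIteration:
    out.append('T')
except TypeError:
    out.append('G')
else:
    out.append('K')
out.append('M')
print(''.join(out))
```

Execution trace: 'L' (try body) → 'W' (inner except AttributeError) → 'X' (inner finally) → 'Q' (try body, no exception) → 'K' (else) → 'M' (after the try/except). Output: LWXQKM

Answer: LWXQKM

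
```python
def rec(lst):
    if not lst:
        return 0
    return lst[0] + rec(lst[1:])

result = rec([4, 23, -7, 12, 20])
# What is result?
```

4 + 23 + (-7) + 12 + 20 + 0 = 52

Answer: 52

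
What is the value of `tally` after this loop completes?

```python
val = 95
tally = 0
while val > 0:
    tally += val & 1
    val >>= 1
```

Count set bits in 95 (binary: 0b1011111)
`tally` takes the values: 0 → 1 → 2 → 3 → 4 → 5 → 6

Answer: 6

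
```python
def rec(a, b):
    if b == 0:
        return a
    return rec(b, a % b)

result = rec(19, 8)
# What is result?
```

rec(19, 8) -> rec(8, 3) -> rec(3, 2) -> rec(2, 1) -> rec(1, 0) -> 1

Answer: 1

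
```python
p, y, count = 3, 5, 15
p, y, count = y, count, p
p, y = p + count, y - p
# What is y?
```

Trace:
`p, y, count = 3, 5, 15` → p = 3; y = 5; count = 15
`p, y, count = y, count, p` → p = 5; y = 15; count = 3
`p, y = p + count, y - p` → p = 8; y = 10
So y = 10

Answer: 10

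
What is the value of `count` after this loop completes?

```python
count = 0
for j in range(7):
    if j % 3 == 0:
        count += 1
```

Count numbers divisible by 3 in range(7)
`count` takes the values: 0 → 1 → 2 → 3

Answer: 3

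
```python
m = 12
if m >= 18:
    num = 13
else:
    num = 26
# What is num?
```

Trace:
`m = 12` → m = 12
`if m >= 18: ...` → m >= 18 is False, take else branch → num = 26
So num = 26

Answer: 26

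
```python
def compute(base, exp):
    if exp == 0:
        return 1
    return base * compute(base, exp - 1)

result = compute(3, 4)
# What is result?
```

compute(3, 4) = 3 * 3 * 3 * 3 = 81

Answer: 81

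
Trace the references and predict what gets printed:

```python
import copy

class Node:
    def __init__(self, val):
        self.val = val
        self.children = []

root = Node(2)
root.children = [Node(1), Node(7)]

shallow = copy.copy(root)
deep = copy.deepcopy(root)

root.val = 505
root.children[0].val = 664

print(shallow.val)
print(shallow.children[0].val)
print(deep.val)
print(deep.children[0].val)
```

Key concept: deep copy with custom objects.
Step by step:
`root = Node(2)` → root = Node(val=2, children=[])
`root.children = [Node(1), Node(7)]` → root = Node(val=2, children=[Node(val=1, children=[]), Node(val=7, children=[])])
`shallow = copy.copy(root)` → shallow = Node(val=2, children=[Node(val=1, children=[]), Node(val=7, children=[])])
`deep = copy.deepcopy(root)` → deep = Node(val=2, children=[Node(val=1, children=[]), Node(val=7, children=[])])
`root.val = 505` → root = Node(val=505, children=[Node(val=1, children=[]), Node(val=7, children=[])])
`root.children[0].val = 664` → root = Node(val=505, children=[Node(val=664, children=[]), Node(val=7, children=[])]); shallow = Node(val=2, children=[Node(val=664, children=[]), Node(val=7, children=[])])
`print(shallow.val)` → prints 2
`print(shallow.children[0].val)` → prints 664
`print(deep.val)` → prints 2
`print(deep.children[0].val)` → prints 1

Answer:
2
664
2
1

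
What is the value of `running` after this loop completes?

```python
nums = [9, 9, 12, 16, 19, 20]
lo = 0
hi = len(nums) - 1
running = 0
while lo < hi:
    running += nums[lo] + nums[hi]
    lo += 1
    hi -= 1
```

Sum of pairs from ends
`running` takes the values: 0 → 29 → 57 → 85

Answer: 85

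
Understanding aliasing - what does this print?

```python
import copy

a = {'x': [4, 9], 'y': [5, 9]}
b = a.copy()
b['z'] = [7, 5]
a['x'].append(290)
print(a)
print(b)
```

Key concept: shallow copy of dict with mutable values.
Step by step:
`a = {'x': [4, 9], 'y': [5, 9]}` → a = {'x': [4, 9], 'y': [5, 9]}
`b = a.copy()` → b = {'x': [4, 9], 'y': [5, 9]}
`b['z'] = [7, 5]` → b = {'x': [4, 9], 'y': [5, 9], 'z': [7, 5]}
`a['x'].append(290)` → a = {'x': [4, 9, 290], 'y': [5, 9]}; b = {'x': [4, 9, 290], 'y': [5, 9], 'z': [7, 5]}
`print(a)` → prints {'x': [4, 9, 290], 'y': [5, 9]}
`print(b)` → prints {'x': [4, 9, 290], 'y': [5, 9], 'z': [7, 5]}

Answer:
{'x': [4, 9, 290], 'y': [5, 9]}
{'x': [4, 9, 290], 'y': [5, 9], 'z': [7, 5]}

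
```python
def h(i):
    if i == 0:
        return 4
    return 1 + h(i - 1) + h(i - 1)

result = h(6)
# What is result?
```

h(i) = 1 + 2·h(i-1), h(0)=4. Closed form: (4+1)·2^6 - 1 = 319.

Answer: 319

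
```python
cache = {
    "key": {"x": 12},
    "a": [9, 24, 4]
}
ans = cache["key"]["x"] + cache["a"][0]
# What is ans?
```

Trace:
`cache = { ...` → cache = {'key': {'x': 12}, 'a': [9, 24, 4]}
`ans = cache["key"]["x"] + cache["a"][0]` → ans = 21
So ans = 21

Answer: 21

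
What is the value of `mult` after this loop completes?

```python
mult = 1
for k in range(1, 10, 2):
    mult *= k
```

Product of 1, 3, 5, ... up to 9
`mult` takes the values: 1 → 3 → 15 → 105 → 945

Answer: 945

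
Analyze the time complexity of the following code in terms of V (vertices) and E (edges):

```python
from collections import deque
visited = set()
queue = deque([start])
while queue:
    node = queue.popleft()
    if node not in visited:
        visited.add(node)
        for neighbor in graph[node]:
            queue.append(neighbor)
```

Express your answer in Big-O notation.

This is Breadth-first search on a graph. Time complexity: O(V + E).

Answer: O(V + E)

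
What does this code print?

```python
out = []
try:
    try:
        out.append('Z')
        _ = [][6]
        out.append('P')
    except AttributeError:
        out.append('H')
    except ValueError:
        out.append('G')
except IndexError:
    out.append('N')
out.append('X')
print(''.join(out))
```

Execution trace: 'Z' (try body) → 'N' (outer except IndexError) → 'X' (after the try/except). Output: ZNX

Answer: ZNX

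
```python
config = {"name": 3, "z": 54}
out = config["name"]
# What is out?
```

Trace:
`config = {"name": 3, "z": 54}` → config = {'name': 3, 'z': 54}
`out = config["name"]` → out = 3
So out = 3

Answer: 3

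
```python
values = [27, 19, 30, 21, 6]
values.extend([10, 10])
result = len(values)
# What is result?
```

Trace:
`values = [27, 19, 30, 21, 6]` → values = [27, 19, 30, 21, 6]
`values.extend([10, 10])` → values = [27, 19, 30, 21, 6, 10, 10]
`result = len(values)` → result = 7
So result = 7

Answer: 7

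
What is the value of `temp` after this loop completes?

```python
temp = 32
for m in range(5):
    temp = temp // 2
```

Halve 5 times: 32 // 2^5 = 1
`temp` takes the values: 32 → 16 → 8 → 4 → 2 → 1

Answer: 1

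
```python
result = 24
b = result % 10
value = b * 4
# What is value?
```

Trace:
`result = 24` → result = 24
`b = result % 10` → b = 4
`value = b * 4` → value = 16
So value = 16

Answer: 16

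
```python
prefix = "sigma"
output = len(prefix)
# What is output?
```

Trace:
`prefix = "sigma"` → prefix = 'sigma'
`output = len(prefix)` → output = 5
So output = 5

Answer: 5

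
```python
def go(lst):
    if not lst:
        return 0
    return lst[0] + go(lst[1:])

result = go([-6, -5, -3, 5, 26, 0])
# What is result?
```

(-6) + (-5) + (-3) + 5 + 26 + 0 + 0 = 17

Answer: 17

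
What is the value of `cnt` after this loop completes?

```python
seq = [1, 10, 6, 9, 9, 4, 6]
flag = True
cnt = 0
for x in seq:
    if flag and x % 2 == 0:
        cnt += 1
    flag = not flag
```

Count even values at even positions
`cnt` takes the values: 0 → 1 → 2

Answer: 2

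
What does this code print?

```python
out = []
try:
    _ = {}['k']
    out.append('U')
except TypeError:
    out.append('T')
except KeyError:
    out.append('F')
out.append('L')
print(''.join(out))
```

Execution trace: 'F' (except KeyError) → 'L' (after the try/except). Output: FL

Answer: FL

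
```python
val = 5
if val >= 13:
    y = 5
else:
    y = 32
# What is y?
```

Trace:
`val = 5` → val = 5
`if val >= 13: ...` → val >= 13 is False, take else branch → y = 32
So y = 32

Answer: 32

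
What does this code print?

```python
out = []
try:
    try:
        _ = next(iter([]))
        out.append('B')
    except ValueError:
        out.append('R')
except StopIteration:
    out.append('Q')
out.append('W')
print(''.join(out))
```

Execution trace: 'Q' (outer except StopIteration) → 'W' (after the try/except). Output: QW

Answer: QW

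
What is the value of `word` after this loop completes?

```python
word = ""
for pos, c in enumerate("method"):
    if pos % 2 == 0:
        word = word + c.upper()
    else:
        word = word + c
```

Uppercase even positions in 'method'
`word` takes the values: "" → "M" → "Me" → "MeT" → "MeTh" → "MeThO" → "MeThOd"

Answer: "MeThOd"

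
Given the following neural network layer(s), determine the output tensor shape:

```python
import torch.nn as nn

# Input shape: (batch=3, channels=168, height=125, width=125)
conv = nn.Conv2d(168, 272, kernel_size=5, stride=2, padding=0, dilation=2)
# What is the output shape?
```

Input: (3, 168, 125, 125) -> Output: (3, 272, 59, 59)

Answer: (3, 272, 59, 59)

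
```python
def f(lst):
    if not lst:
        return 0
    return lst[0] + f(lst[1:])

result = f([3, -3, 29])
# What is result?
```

3 + (-3) + 29 + 0 = 29

Answer: 29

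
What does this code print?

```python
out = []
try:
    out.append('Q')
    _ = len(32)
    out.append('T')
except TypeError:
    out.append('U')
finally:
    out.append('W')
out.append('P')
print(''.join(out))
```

Execution trace: 'Q' (try body) → 'U' (except TypeError) → 'W' (finally) → 'P' (after the try/except). Output: QUWP

Answer: QUWP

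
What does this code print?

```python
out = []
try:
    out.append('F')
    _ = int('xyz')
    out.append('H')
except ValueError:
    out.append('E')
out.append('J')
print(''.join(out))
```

Execution trace: 'F' (try body) → 'E' (except ValueError) → 'J' (after the try/except). Output: FEJ

Answer: FEJ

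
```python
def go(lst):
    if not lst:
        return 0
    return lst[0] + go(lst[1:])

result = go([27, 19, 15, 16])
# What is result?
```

27 + 19 + 15 + 16 + 0 = 77

Answer: 77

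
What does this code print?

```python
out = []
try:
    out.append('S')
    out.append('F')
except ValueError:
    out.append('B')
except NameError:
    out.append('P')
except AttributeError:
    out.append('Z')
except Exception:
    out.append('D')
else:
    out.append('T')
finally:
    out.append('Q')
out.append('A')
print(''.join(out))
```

Execution trace: 'S' (try body) → 'F' (try body, no exception) → 'T' (else) → 'Q' (finally) → 'A' (after the try/except). Output: SFTQA

Answer: SFTQA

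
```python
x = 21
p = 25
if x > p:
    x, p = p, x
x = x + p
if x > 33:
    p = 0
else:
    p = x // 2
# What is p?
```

Trace:
`x = 21` → x = 21
`p = 25` → p = 25
`if x > p: ...` → x > p is False → no variable changes
`x = x + p` → x = 46
`if x > 33: ...` → x > 33 is True → p = 0
So p = 0

Answer: 0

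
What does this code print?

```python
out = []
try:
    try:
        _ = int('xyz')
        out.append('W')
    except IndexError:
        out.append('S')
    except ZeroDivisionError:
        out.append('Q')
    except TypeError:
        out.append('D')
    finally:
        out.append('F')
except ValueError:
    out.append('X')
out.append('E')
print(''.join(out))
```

Execution trace: 'F' (inner finally) → 'X' (outer except ValueError) → 'E' (after the try/except). Output: FXE

Answer: FXE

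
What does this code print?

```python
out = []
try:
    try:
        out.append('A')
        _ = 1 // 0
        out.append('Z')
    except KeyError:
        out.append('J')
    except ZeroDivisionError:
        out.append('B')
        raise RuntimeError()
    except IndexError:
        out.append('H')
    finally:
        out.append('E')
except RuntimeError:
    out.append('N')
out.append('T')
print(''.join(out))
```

Execution trace: 'A' (inner try body) → 'B' (inner except ZeroDivisionError) → 'E' (inner finally) → 'N' (outer except RuntimeError) → 'T' (after the try/except). Output: ABENT

Answer: ABENT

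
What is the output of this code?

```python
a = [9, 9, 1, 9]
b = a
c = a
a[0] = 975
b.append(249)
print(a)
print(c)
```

Key concept: multiple aliases.
Step by step:
`a = [9, 9, 1, 9]` → a = [9, 9, 1, 9]
`b = a` → b = [9, 9, 1, 9] (same object as a)
`c = a` → c = [9, 9, 1, 9] (same object as a, b)
`a[0] = 975` → a = [975, 9, 1, 9] (same object as b, c); b = [975, 9, 1, 9] (same object as a, c); c = [975, 9, 1, 9] (same object as a, b)
`b.append(249)` → a = [975, 9, 1, 9, 249] (same object as b, c); b = [975, 9, 1, 9, 249] (same object as a, c); c = [975, 9, 1, 9, 249] (same object as a, b)
`print(a)` → prints [975, 9, 1, 9, 249]
`print(c)` → prints [975, 9, 1, 9, 249]

Answer:
[975, 9, 1, 9, 249]
[975, 9, 1, 9, 249]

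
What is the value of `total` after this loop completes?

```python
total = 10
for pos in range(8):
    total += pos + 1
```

Start at 10, add 1 to 8 = 46
`total` takes the values: 10 → 11 → 13 → 16 → 20 → 25 → 31 → 38 → 46

Answer: 46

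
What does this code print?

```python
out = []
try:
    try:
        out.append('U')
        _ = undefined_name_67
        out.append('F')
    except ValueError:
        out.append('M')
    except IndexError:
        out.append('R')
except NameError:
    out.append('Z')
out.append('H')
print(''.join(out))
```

Execution trace: 'U' (try body) → 'Z' (outer except NameError) → 'H' (after the try/except). Output: UZH

Answer: UZH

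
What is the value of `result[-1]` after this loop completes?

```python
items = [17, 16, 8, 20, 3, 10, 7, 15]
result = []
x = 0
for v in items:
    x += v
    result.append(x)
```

Cumulative sum ends at 96
`result` takes the values: [] → [17] → [17, 33] → [17, 33, 41] → [17, 33, 41, 61] → [17, 33, 41, 61, 64] → [17, 33, 41, 61, 64, 74] → [17, 33, 41, 61, 64, 74, 81] → [17, 33, 41, 61, 64, 74, 81, 96]
So `result[-1]` = 96

Answer: 96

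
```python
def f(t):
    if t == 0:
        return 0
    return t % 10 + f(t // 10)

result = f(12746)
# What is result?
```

Sum of digits of 12746: 6 + 4 + 7 + 2 + 1 = 20

Answer: 20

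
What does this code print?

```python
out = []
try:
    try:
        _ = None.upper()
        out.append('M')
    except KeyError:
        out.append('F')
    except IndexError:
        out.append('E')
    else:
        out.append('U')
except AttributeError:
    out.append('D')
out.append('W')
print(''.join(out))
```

Execution trace: 'D' (outer except AttributeError) → 'W' (after the try/except). Output: DW

Answer: DW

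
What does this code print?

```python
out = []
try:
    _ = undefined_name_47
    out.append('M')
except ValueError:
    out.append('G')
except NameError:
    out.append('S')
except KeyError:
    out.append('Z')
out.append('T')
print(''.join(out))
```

Execution trace: 'S' (except NameError) → 'T' (after the try/except). Output: ST

Answer: ST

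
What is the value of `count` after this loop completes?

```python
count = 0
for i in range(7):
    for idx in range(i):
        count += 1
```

Triangle number: 0+1+2+...+6
`count` takes the values: 0 → 1 → 2 → 3 → 4 → 5 → 6 → 7 → 8 → 9 → 10 → 11 → 12 → 13 → 14 → 15 → 16 → 17 → 18 → 19 → 20 → 21

Answer: 21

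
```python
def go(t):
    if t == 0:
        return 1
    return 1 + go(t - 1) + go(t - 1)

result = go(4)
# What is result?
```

go(t) = 1 + 2·go(t-1), go(0)=1. Closed form: (1+1)·2^4 - 1 = 31.

Answer: 31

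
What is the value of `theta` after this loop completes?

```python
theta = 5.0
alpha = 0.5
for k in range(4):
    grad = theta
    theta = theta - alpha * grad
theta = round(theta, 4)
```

Gradient descent: w = 5.0 * (1 - 0.5)^4
`theta` takes the values: 5.0 → 2.5 → 1.25 → 0.625 → 0.3125

Answer: 0.3125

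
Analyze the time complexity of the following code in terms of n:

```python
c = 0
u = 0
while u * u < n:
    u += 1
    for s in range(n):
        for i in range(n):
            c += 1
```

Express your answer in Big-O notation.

Each loop level contributes: √n × n × n. Multiplying the contributions gives O(n^2√n).

Answer: O(n^2√n)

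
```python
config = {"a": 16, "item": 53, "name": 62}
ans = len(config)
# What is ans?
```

Trace:
`config = {"a": 16, "item": 53, "name": 62}` → config = {'a': 16, 'item': 53, 'name': 62}
`ans = len(config)` → ans = 3
So ans = 3

Answer: 3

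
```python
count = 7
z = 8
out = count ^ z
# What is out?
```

Trace:
`count = 7` → count = 7
`z = 8` → z = 8
`out = count ^ z` → out = 15
So out = 15

Answer: 15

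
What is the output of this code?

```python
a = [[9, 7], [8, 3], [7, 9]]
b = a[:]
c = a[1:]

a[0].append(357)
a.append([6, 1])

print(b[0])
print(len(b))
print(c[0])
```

Key concept: slice with nested mutation.
Step by step:
`a = [[9, 7], [8, 3], [7, 9]]` → a = [[9, 7], [8, 3], [7, 9]]
`b = a[:]` → b = [[9, 7], [8, 3], [7, 9]]
`c = a[1:]` → c = [[8, 3], [7, 9]]
`a[0].append(357)` → a = [[9, 7, 357], [8, 3], [7, 9]]; b = [[9, 7, 357], [8, 3], [7, 9]]
`a.append([6, 1])` → a = [[9, 7, 357], [8, 3], [7, 9], [6, 1]]
`print(b[0])` → prints [9, 7, 357]
`print(len(b))` → prints 3
`print(c[0])` → prints [8, 3]

Answer:
[9, 7, 357]
3
[8, 3]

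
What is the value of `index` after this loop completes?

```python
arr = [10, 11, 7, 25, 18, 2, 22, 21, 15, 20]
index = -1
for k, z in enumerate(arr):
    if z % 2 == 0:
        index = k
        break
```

First even number index in [10, 11, 7, 25, 18, 2, 22, 21, 15, 20]
`index` takes the values: -1 → 0

Answer: 0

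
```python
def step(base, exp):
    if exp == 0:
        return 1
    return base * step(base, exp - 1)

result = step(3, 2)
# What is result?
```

step(3, 2) = 3 * 3 = 9

Answer: 9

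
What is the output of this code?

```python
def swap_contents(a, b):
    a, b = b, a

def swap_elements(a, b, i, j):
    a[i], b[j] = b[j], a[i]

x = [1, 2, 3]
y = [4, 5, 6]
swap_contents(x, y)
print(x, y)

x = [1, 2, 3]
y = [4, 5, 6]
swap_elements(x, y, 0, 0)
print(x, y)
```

Key concept: parameter rebinding vs mutation.
Step by step:
`x = [1, 2, 3]` → x = [1, 2, 3]
`y = [4, 5, 6]` → y = [4, 5, 6]
`swap_contents(x, y)` → no visible change to tracked variables
`print(x, y)` → prints [1, 2, 3] [4, 5, 6]
`x = [1, 2, 3]` → x = [1, 2, 3]
`y = [4, 5, 6]` → y = [4, 5, 6]
`swap_elements(x, y, 0, 0)` → x = [4, 2, 3]; y = [1, 5, 6]
`print(x, y)` → prints [4, 2, 3] [1, 5, 6]

Answer:
[1, 2, 3] [4, 5, 6]
[4, 2, 3] [1, 5, 6]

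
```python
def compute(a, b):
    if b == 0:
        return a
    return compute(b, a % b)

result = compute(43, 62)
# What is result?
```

compute(43, 62) -> compute(62, 43) -> compute(43, 19) -> compute(19, 5) -> compute(5, 4) -> compute(4, 1) -> compute(1, 0) -> 1

Answer: 1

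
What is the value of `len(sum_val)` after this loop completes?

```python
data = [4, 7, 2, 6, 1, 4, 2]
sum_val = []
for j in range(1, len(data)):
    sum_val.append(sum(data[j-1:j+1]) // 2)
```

Number of 2-element averages
`sum_val` takes the values: [] → [5] → [5, 4] → [5, 4, 4] → [5, 4, 4, 3] → [5, 4, 4, 3, 2] → [5, 4, 4, 3, 2, 3]
So `len(sum_val)` = 6

Answer: 6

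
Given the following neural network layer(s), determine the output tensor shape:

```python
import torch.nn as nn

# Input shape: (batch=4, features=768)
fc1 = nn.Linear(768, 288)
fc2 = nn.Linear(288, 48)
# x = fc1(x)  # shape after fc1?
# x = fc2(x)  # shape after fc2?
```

Input: (4, 768) -> after fc1: (4, 288) -> Output: (4, 48)

Answer: (4, 48)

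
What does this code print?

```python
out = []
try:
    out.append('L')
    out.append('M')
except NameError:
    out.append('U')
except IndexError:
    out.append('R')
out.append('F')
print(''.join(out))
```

Execution trace: 'L' (try body) → 'M' (try body, no exception) → 'F' (after the try/except). Output: LMF

Answer: LMF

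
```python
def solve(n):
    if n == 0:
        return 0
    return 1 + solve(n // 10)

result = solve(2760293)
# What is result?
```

Count of digits of 2760293: 7

Answer: 7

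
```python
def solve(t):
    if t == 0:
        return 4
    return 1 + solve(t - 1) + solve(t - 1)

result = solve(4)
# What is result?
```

solve(t) = 1 + 2·solve(t-1), solve(0)=4. Closed form: (4+1)·2^4 - 1 = 79.

Answer: 79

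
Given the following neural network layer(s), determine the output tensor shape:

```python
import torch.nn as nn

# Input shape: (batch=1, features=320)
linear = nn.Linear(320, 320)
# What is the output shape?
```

Input: (1, 320) -> Output: (1, 320)

Answer: (1, 320)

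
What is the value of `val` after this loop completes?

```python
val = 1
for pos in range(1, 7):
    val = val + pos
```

Start at 1, add 1 through 6
`val` takes the values: 1 → 2 → 4 → 7 → 11 → 16 → 22

Answer: 22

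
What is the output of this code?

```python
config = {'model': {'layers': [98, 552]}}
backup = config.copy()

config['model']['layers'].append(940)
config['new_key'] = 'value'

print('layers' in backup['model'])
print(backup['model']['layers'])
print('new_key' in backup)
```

Key concept: shallow copy gotcha with nested dict.
Step by step:
`config = {'model': {'layers': [98, 552]}}` → config = {'model': {'layers': [98, 552]}}
`backup = config.copy()` → backup = {'model': {'layers': [98, 552]}}
`config['model']['layers'].append(940)` → config = {'model': {'layers': [98, 552, 940]}}; backup = {'model': {'layers': [98, 552, 940]}}
`config['new_key'] = 'value'` → config = {'model': {'layers': [98, 552, 940]}, 'new_key': 'value'}
`print('layers' in backup['model'])` → prints True
`print(backup['model']['layers'])` → prints [98, 552, 940]
`print('new_key' in backup)` → prints False

Answer:
True
[98, 552, 940]
False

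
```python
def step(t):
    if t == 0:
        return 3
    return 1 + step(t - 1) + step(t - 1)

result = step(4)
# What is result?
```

step(t) = 1 + 2·step(t-1), step(0)=3. Closed form: (3+1)·2^4 - 1 = 63.

Answer: 63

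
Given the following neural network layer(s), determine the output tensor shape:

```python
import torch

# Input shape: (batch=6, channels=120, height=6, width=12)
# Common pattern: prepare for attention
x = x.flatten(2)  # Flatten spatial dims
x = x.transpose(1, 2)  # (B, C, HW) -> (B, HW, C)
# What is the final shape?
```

Input: (6, 120, 6, 12) -> after flatten(2): (6, 120, 72) -> Output: (6, 72, 120)

Answer: (6, 72, 120)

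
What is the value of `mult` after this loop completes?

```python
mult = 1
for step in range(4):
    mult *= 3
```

3^4 = 81
`mult` takes the values: 1 → 3 → 9 → 27 → 81

Answer: 81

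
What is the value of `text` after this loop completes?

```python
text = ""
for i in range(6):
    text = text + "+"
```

Repeat '+' 6 times
`text` takes the values: "" → "+" → "++" → "+++" → "++++" → "+++++" → "++++++"

Answer: "++++++"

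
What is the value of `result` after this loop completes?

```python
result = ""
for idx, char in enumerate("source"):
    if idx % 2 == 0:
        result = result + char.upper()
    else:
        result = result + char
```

Uppercase even positions in 'source'
`result` takes the values: "" → "S" → "So" → "SoU" → "SoUr" → "SoUrC" → "SoUrCe"

Answer: "SoUrCe"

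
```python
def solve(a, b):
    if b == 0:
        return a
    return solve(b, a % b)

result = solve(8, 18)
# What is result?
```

solve(8, 18) -> solve(18, 8) -> solve(8, 2) -> solve(2, 0) -> 2

Answer: 2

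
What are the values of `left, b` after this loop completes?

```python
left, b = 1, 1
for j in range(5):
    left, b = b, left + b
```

Fibonacci: after 5 iterations
`left, b` takes the values: (1, 1) → (1, 2) → (2, 3) → (3, 5) → (5, 8) → (8, 13)

Answer: 8, 13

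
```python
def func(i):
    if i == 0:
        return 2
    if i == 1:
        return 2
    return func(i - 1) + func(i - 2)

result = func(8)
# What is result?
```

Build up from base cases: func(0)=2, func(1)=2, func(2)=4, func(3)=6, func(4)=10, func(5)=16, func(6)=26, ..., func(8)=68

Answer: 68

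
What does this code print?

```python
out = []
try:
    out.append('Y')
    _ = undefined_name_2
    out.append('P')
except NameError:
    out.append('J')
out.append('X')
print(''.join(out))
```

Execution trace: 'Y' (try body) → 'J' (except NameError) → 'X' (after the try/except). Output: YJX

Answer: YJX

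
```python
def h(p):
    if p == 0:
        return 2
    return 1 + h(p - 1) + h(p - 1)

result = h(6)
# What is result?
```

h(p) = 1 + 2·h(p-1), h(0)=2. Closed form: (2+1)·2^6 - 1 = 191.

Answer: 191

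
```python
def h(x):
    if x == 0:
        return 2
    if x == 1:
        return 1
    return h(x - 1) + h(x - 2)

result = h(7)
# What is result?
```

Build up from base cases: h(0)=2, h(1)=1, h(2)=3, h(3)=4, h(4)=7, h(5)=11, h(6)=18, ..., h(7)=29

Answer: 29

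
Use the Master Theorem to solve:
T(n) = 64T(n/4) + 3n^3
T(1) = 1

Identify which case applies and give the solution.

a=64, b=4, f(n)=3n^3. log_4(64) = 3. Since c=3 = 3, Case 2 applies: T(n) = Θ(n^log_b(a) · log n) = O(n^3 log n).

Answer: O(n^3 log n) - Case 2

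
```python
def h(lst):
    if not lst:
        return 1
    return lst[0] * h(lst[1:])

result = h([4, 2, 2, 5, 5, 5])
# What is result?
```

Product over [4, 2, 2, 5, 5, 5] = 4 * 2 * 2 * 5 * 5 * 5 = 2000

Answer: 2000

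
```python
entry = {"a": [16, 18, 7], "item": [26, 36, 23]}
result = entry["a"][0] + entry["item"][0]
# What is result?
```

Trace:
`entry = {"a": [16, 18, 7], "item": [26, 36, 23]}` → entry = {'a': [16, 18, 7], 'item': [26, 36, 23]}
`result = entry["a"][0] + entry["item"][0]` → result = 42
So result = 42

Answer: 42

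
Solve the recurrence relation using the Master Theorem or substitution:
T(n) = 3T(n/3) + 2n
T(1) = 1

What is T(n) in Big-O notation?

By Master Theorem: a=3, b=3, f(n)=2n. Since log_3(3) = 1 and f(n) = Θ(n^1), Case 2 applies. T(n) = O(n log n).

Answer: O(n log n)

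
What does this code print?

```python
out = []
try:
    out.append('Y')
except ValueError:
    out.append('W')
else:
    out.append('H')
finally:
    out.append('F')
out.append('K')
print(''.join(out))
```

Execution trace: 'Y' (try body, no exception) → 'H' (else) → 'F' (finally) → 'K' (after the try/except). Output: YHFK

Answer: YHFK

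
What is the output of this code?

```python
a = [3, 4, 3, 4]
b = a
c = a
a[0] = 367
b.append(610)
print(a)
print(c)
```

Key concept: multiple aliases.
Step by step:
`a = [3, 4, 3, 4]` → a = [3, 4, 3, 4]
`b = a` → b = [3, 4, 3, 4] (same object as a)
`c = a` → c = [3, 4, 3, 4] (same object as a, b)
`a[0] = 367` → a = [367, 4, 3, 4] (same object as b, c); b = [367, 4, 3, 4] (same object as a, c); c = [367, 4, 3, 4] (same object as a, b)
`b.append(610)` → a = [367, 4, 3, 4, 610] (same object as b, c); b = [367, 4, 3, 4, 610] (same object as a, c); c = [367, 4, 3, 4, 610] (same object as a, b)
`print(a)` → prints [367, 4, 3, 4, 610]
`print(c)` → prints [367, 4, 3, 4, 610]

Answer:
[367, 4, 3, 4, 610]
[367, 4, 3, 4, 610]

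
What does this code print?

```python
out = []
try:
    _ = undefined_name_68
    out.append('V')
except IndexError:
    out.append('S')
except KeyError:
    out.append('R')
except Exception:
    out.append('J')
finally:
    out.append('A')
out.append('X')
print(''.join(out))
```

Execution trace: 'J' (except Exception) → 'A' (finally) → 'X' (after the try/except). Output: JAX

Answer: JAX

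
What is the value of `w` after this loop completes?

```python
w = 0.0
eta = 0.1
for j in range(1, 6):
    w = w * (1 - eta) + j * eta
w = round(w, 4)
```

Moving average with lr=0.1
`w` takes the values: 0.0 → 0.1 → 0.29 → 0.561 → 0.9049 → 1.31441 → 1.3144

Answer: 1.3144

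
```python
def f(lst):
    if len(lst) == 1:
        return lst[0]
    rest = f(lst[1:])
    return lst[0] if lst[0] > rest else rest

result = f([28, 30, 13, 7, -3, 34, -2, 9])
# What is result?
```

Recursive max over [28, 30, 13, 7, -3, 34, -2, 9] = 34

Answer: 34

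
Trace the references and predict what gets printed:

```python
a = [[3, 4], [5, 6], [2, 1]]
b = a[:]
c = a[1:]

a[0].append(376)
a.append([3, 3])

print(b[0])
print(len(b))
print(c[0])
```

Key concept: slice with nested mutation.
Step by step:
`a = [[3, 4], [5, 6], [2, 1]]` → a = [[3, 4], [5, 6], [2, 1]]
`b = a[:]` → b = [[3, 4], [5, 6], [2, 1]]
`c = a[1:]` → c = [[5, 6], [2, 1]]
`a[0].append(376)` → a = [[3, 4, 376], [5, 6], [2, 1]]; b = [[3, 4, 376], [5, 6], [2, 1]]
`a.append([3, 3])` → a = [[3, 4, 376], [5, 6], [2, 1], [3, 3]]
`print(b[0])` → prints [3, 4, 376]
`print(len(b))` → prints 3
`print(c[0])` → prints [5, 6]

Answer:
[3, 4, 376]
3
[5, 6]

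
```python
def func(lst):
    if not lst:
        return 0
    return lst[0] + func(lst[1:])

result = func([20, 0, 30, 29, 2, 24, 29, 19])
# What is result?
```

20 + 0 + 30 + 29 + 2 + 24 + 29 + 19 + 0 = 153

Answer: 153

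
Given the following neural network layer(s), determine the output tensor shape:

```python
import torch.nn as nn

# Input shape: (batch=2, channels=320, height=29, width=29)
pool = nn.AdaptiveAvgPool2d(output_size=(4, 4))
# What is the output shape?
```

Input: (2, 320, 29, 29) -> Output: (2, 320, 4, 4)

Answer: (2, 320, 4, 4)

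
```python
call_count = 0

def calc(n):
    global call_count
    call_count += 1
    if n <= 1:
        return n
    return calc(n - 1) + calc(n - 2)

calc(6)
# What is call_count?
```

Calls(n) = 1 + Calls(n-1) + Calls(n-2); Calls(0)=Calls(1)=1. For n=6 this gives 25.

Answer: 25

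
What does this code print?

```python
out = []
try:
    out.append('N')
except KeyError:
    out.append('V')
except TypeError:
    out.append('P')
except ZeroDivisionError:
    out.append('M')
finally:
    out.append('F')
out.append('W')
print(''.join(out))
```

Execution trace: 'N' (try body, no exception) → 'F' (finally) → 'W' (after the try/except). Output: NFW

Answer: NFW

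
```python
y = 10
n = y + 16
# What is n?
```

Trace:
`y = 10` → y = 10
`n = y + 16` → n = 26
So n = 26

Answer: 26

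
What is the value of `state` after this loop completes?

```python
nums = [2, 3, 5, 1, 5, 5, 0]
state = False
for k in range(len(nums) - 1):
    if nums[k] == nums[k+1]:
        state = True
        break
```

Check consecutive duplicates in [2, 3, 5, 1, 5, 5, 0]
`state` takes the values: False → True

Answer: True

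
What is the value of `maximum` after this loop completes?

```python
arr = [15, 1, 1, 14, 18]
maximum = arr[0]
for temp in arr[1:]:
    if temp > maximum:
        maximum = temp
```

Maximum of [15, 1, 1, 14, 18]
`maximum` takes the values: 15 → 18

Answer: 18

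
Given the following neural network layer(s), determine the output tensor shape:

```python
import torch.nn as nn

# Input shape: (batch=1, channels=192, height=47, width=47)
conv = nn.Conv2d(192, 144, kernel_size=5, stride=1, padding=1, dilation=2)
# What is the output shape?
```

Input: (1, 192, 47, 47) -> Output: (1, 144, 41, 41)

Answer: (1, 144, 41, 41)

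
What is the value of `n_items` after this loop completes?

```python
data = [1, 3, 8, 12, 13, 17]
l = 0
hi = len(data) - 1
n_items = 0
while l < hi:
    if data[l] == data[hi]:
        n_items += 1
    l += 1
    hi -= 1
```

Count matching pairs from ends
`n_items` takes the values: 0

Answer: 0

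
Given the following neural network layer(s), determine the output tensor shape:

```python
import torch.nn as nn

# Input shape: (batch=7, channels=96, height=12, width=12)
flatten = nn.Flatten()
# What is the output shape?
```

Input: (7, 96, 12, 12) -> Output: (7, 13824)

Answer: (7, 13824)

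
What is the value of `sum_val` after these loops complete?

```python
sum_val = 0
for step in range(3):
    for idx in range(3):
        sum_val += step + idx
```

Sum of all step+idx for step,idx in 3x3
`sum_val` takes the values: 0 → 1 → 3 → 4 → 6 → 9 → 11 → 14 → 18

Answer: 18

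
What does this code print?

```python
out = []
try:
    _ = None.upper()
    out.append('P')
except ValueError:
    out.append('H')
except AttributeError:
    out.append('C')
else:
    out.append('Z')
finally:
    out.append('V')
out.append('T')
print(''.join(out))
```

Execution trace: 'C' (except AttributeError) → 'V' (finally) → 'T' (after the try/except). Output: CVT

Answer: CVT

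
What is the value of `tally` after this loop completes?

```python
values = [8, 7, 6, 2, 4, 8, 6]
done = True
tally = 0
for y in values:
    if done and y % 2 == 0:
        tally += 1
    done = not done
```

Count even values at even positions
`tally` takes the values: 0 → 1 → 2 → 3 → 4

Answer: 4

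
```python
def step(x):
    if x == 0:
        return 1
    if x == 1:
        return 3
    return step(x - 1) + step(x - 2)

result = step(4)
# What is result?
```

Build up from base cases: step(0)=1, step(1)=3, step(2)=4, step(3)=7, step(4)=11

Answer: 11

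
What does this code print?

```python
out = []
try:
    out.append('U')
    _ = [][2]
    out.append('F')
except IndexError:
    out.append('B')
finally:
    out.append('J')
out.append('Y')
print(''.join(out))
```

Execution trace: 'U' (try body) → 'B' (except IndexError) → 'J' (finally) → 'Y' (after the try/except). Output: UBJY

Answer: UBJY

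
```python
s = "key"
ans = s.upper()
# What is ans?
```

Trace:
`s = "key"` → s = 'key'
`ans = s.upper()` → ans = 'KEY'
So ans = 'KEY'

Answer: 'KEY'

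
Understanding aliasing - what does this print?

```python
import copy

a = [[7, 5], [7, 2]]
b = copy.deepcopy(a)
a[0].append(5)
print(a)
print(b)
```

Key concept: deep copy is fully independent.
Step by step:
`a = [[7, 5], [7, 2]]` → a = [[7, 5], [7, 2]]
`b = copy.deepcopy(a)` → b = [[7, 5], [7, 2]]
`a[0].append(5)` → a = [[7, 5, 5], [7, 2]]
`print(a)` → prints [[7, 5, 5], [7, 2]]
`print(b)` → prints [[7, 5], [7, 2]]

Answer:
[[7, 5, 5], [7, 2]]
[[7, 5], [7, 2]]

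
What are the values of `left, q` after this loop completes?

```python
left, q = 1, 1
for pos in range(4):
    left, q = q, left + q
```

Fibonacci: after 4 iterations
`left, q` takes the values: (1, 1) → (1, 2) → (2, 3) → (3, 5) → (5, 8)

Answer: 5, 8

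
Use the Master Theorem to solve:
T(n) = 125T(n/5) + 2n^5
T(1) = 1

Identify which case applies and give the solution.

a=125, b=5, f(n)=2n^5. log_5(125) = 3. Since c=5 > 3 and the regularity condition holds (125(n/5)^5 = (125/5^5)n^5 with 125/5^5 < 1), Case 3 applies: T(n) = Θ(f(n)) = O(n^5).

Answer: O(n^5) - Case 3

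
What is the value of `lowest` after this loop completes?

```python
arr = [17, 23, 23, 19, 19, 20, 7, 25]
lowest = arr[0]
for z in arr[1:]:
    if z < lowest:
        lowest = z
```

Minimum of [17, 23, 23, 19, 19, 20, 7, 25]
`lowest` takes the values: 17 → 7

Answer: 7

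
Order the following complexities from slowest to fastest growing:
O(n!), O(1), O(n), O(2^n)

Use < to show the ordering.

Ordered by growth rate: O(1) < O(n) < O(2^n) < O(n!)

Answer: O(1) < O(n) < O(2^n) < O(n!)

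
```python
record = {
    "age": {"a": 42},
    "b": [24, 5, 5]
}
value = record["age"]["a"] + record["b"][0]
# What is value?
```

Trace:
`record = { ...` → record = {'age': {'a': 42}, 'b': [24, 5, 5]}
`value = record["age"]["a"] + record["b"][0]` → value = 66
So value = 66

Answer: 66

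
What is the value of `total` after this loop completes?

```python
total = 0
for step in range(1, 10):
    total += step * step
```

Sum of squares 1² to 9² = 285
`total` takes the values: 0 → 1 → 5 → 14 → 30 → 55 → 91 → 140 → 204 → 285

Answer: 285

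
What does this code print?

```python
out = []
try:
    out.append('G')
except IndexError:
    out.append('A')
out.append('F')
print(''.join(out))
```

Execution trace: 'G' (try body, no exception) → 'F' (after the try/except). Output: GF

Answer: GF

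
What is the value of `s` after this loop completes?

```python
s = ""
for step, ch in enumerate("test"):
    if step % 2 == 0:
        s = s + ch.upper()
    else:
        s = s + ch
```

Uppercase even positions in 'test'
`s` takes the values: "" → "T" → "Te" → "TeS" → "TeSt"

Answer: "TeSt"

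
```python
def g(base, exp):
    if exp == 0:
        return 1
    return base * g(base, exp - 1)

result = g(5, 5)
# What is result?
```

g(5, 5) = 5 * 5 * 5 * 5 * 5 = 3125

Answer: 3125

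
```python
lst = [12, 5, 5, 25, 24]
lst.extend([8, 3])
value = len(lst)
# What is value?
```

Trace:
`lst = [12, 5, 5, 25, 24]` → lst = [12, 5, 5, 25, 24]
`lst.extend([8, 3])` → lst = [12, 5, 5, 25, 24, 8, 3]
`value = len(lst)` → value = 7
So value = 7

Answer: 7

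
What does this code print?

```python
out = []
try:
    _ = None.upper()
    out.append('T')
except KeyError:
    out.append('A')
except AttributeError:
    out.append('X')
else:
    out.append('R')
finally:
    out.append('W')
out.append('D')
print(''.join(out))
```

Execution trace: 'X' (except AttributeError) → 'W' (finally) → 'D' (after the try/except). Output: XWD

Answer: XWD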